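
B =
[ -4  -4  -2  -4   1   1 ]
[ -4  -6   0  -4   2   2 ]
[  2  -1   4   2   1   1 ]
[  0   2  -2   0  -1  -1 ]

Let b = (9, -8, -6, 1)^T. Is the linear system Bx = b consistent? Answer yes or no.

no

Row reduce the augmented matrix [B | b].
R2 ← R2 − R1: [0, -2, 2, 0, 1, 1, -17]
R3 ← R3 + (1/2)·R1: [0, -3, 3, 0, 3/2, 3/2, -3/2]
R3 ← R3 − (3/2)·R2: [0, 0, 0, 0, 0, 0, 24]
R4 ← R4 + R2: [0, 0, 0, 0, 0, 0, -16]
R4 ← R4 + (2/3)·R3: [0, 0, 0, 0, 0, 0, 0]
The echelon form has 3 nonzero rows; the last pivot sits in the augmented column, so rank(B) = 2 but rank([B|b]) = 3.
Since the ranks differ, the system is inconsistent.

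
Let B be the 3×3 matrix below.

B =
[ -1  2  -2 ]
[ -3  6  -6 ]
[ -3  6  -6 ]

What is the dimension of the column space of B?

Row reduce to echelon form.
R2 ← R2 − (3)·R1: [0, 0, 0]
R3 ← R3 − (3)·R1: [0, 0, 0]
Echelon form has 1 nonzero row, so rank(B) = 1.
The column space has dimension equal to the rank: 1.

1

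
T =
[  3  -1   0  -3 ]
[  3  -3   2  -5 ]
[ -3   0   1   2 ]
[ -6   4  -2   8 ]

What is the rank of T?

2

Row reduce to echelon form.
R2 ← R2 − R1: [0, -2, 2, -2]
R3 ← R3 + R1: [0, -1, 1, -1]
R4 ← R4 + (2)·R1: [0, 2, -2, 2]
R3 ← R3 − (1/2)·R2: [0, 0, 0, 0]
R4 ← R4 + R2: [0, 0, 0, 0]
Echelon form has 2 nonzero rows, so rank(T) = 2.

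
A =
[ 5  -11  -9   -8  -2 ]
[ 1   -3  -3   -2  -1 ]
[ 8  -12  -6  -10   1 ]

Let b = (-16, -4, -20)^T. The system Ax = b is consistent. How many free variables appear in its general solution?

3

Row reduce the augmented matrix [A | b].
R2 ← R2 − (1/5)·R1: [0, -4/5, -6/5, -2/5, -3/5, -4/5]
R3 ← R3 − (8/5)·R1: [0, 28/5, 42/5, 14/5, 21/5, 28/5]
R3 ← R3 + (7)·R2: [0, 0, 0, 0, 0, 0]
The echelon form has 2 nonzero rows, and every pivot lies in the first 5 columns, so rank(A) = rank([A|b]) = 2.
The system is consistent.
Free variables = (unknowns) − (rank) = 5 − 2 = 3.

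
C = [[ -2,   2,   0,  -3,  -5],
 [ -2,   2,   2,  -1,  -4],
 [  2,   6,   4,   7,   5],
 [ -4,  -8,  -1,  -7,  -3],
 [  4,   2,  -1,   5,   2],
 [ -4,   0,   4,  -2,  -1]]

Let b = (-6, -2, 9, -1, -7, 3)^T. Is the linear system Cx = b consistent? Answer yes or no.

no

Row reduce the augmented matrix [C | b].
R2 ← R2 − R1: [0, 0, 2, 2, 1, 4]
R3 ← R3 + R1: [0, 8, 4, 4, 0, 3]
R4 ← R4 − (2)·R1: [0, -12, -1, -1, 7, 11]
R5 ← R5 + (2)·R1: [0, 6, -1, -1, -8, -19]
R6 ← R6 − (2)·R1: [0, -4, 4, 4, 9, 15]
Swap R2 ↔ R3
R4 ← R4 + (3/2)·R2: [0, 0, 5, 5, 7, 31/2]
R5 ← R5 − (3/4)·R2: [0, 0, -4, -4, -8, -85/4]
R6 ← R6 + (1/2)·R2: [0, 0, 6, 6, 9, 33/2]
R4 ← R4 − (5/2)·R3: [0, 0, 0, 0, 9/2, 11/2]
R5 ← R5 + (2)·R3: [0, 0, 0, 0, -6, -53/4]
R6 ← R6 − (3)·R3: [0, 0, 0, 0, 6, 9/2]
R5 ← R5 + (4/3)·R4: [0, 0, 0, 0, 0, -71/12]
R6 ← R6 − (4/3)·R4: [0, 0, 0, 0, 0, -17/6]
R6 ← R6 − (34/71)·R5: [0, 0, 0, 0, 0, 0]
The echelon form has 5 nonzero rows; the last pivot sits in the augmented column, so rank(C) = 4 but rank([C|b]) = 5.
Since the ranks differ, the system is inconsistent.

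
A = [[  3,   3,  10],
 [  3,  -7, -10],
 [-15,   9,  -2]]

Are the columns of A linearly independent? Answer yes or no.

no

Row reduce A to echelon form.
R2 ← R2 − R1: [0, -10, -20]
R3 ← R3 + (5)·R1: [0, 24, 48]
R3 ← R3 + (12/5)·R2: [0, 0, 0]
2 pivots among 3 columns.
Only 2 < 3 pivot columns, so the columns are linearly dependent.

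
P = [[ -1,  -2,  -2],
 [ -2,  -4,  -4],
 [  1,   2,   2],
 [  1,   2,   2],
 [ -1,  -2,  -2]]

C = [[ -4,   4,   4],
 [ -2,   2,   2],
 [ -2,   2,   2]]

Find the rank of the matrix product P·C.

First compute PC:
[[ 12, -12, -12],
 [ 24, -24, -24],
 [-12,  12,  12],
 [-12,  12,  12],
 [ 12, -12, -12]]
Now row reduce the product.
R2 ← R2 − (2)·R1: [0, 0, 0]
R3 ← R3 + R1: [0, 0, 0]
R4 ← R4 + R1: [0, 0, 0]
R5 ← R5 − R1: [0, 0, 0]
1 nonzero row, so rank(PC) = 1.

1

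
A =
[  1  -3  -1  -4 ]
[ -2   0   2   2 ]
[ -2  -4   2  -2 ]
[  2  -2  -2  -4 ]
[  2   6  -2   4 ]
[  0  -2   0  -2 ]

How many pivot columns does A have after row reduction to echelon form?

2

Row reduce to echelon form.
R2 ← R2 + (2)·R1: [0, -6, 0, -6]
R3 ← R3 + (2)·R1: [0, -10, 0, -10]
R4 ← R4 − (2)·R1: [0, 4, 0, 4]
R5 ← R5 − (2)·R1: [0, 12, 0, 12]
R3 ← R3 − (5/3)·R2: [0, 0, 0, 0]
R4 ← R4 + (2/3)·R2: [0, 0, 0, 0]
R5 ← R5 + (2)·R2: [0, 0, 0, 0]
R6 ← R6 − (1/3)·R2: [0, 0, 0, 0]
Echelon form has 2 nonzero rows, so rank(A) = 2.
Each nonzero row contributes one pivot column: 2 pivot columns.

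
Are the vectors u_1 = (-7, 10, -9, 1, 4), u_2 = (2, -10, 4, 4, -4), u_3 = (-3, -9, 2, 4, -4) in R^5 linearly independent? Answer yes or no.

yes

Form the matrix with these vectors as rows and row reduce.
R2 ← R2 + (2/7)·R1: [0, -50/7, 10/7, 30/7, -20/7]
R3 ← R3 − (3/7)·R1: [0, -93/7, 41/7, 25/7, -40/7]
R3 ← R3 − (93/50)·R2: [0, 0, 16/5, -22/5, -2/5]
3 nonzero rows, so the 3 vectors span a space of dimension 3.
Since 3 = 3, the vectors are linearly independent.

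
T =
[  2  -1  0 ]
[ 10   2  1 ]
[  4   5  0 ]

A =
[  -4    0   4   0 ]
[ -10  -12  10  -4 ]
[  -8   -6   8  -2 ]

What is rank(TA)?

2

First compute TA:
[[  2,  12,  -2,   4],
 [-68, -30,  68, -10],
 [-66, -60,  66, -20]]
Now row reduce the product.
R2 ← R2 + (34)·R1: [0, 378, 0, 126]
R3 ← R3 + (33)·R1: [0, 336, 0, 112]
R3 ← R3 − (8/9)·R2: [0, 0, 0, 0]
2 nonzero rows, so rank(TA) = 2.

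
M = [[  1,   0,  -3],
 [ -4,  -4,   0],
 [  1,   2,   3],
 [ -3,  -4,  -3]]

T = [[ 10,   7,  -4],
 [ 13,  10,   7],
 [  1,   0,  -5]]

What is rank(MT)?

2

First compute MT:
[[  7,   7,  11],
 [-92, -68, -12],
 [ 39,  27,  -5],
 [-85, -61,  -1]]
Now row reduce the product.
R2 ← R2 + (92/7)·R1: [0, 24, 928/7]
R3 ← R3 − (39/7)·R1: [0, -12, -464/7]
R4 ← R4 + (85/7)·R1: [0, 24, 928/7]
R3 ← R3 + (1/2)·R2: [0, 0, 0]
R4 ← R4 − R2: [0, 0, 0]
2 nonzero rows, so rank(MT) = 2.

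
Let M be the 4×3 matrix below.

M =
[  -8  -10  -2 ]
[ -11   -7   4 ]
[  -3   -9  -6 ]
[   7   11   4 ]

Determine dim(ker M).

Row reduce to echelon form.
R2 ← R2 − (11/8)·R1: [0, 27/4, 27/4]
R3 ← R3 − (3/8)·R1: [0, -21/4, -21/4]
R4 ← R4 + (7/8)·R1: [0, 9/4, 9/4]
R3 ← R3 + (7/9)·R2: [0, 0, 0]
R4 ← R4 − (1/3)·R2: [0, 0, 0]
2 nonzero rows, so rank(M) = 2.
M has 3 columns; by rank–nullity, nullity = 3 − 2 = 1.

1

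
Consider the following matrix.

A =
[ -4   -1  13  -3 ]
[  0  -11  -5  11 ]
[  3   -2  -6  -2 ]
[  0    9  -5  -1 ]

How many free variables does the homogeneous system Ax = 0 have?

0

Row reduce to echelon form.
R3 ← R3 + (3/4)·R1: [0, -11/4, 15/4, -17/4]
R3 ← R3 − (1/4)·R2: [0, 0, 5, -7]
R4 ← R4 + (9/11)·R2: [0, 0, -100/11, 8]
R4 ← R4 + (20/11)·R3: [0, 0, 0, -52/11]
4 nonzero rows, so rank(A) = 4.
A has 4 columns; by rank–nullity, nullity = 4 − 4 = 0.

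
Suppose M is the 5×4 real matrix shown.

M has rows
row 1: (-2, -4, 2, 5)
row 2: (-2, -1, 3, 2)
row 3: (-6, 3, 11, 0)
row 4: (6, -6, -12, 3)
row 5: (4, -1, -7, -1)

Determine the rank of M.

2

Row reduce to echelon form.
R2 ← R2 − R1: [0, 3, 1, -3]
R3 ← R3 − (3)·R1: [0, 15, 5, -15]
R4 ← R4 + (3)·R1: [0, -18, -6, 18]
R5 ← R5 + (2)·R1: [0, -9, -3, 9]
R3 ← R3 − (5)·R2: [0, 0, 0, 0]
R4 ← R4 + (6)·R2: [0, 0, 0, 0]
R5 ← R5 + (3)·R2: [0, 0, 0, 0]
Echelon form has 2 nonzero rows, so rank(M) = 2.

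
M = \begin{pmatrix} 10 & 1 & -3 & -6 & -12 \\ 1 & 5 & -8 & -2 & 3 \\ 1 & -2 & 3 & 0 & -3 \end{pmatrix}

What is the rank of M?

2

Row reduce to echelon form.
R2 ← R2 − (1/10)·R1: [0, 49/10, -77/10, -7/5, 21/5]
R3 ← R3 − (1/10)·R1: [0, -21/10, 33/10, 3/5, -9/5]
R3 ← R3 + (3/7)·R2: [0, 0, 0, 0, 0]
Echelon form has 2 nonzero rows, so rank(M) = 2.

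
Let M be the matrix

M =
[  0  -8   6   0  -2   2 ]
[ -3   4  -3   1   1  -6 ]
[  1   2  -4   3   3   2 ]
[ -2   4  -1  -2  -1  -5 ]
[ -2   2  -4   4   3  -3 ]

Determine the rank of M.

3

Row reduce to echelon form.
Swap R1 ↔ R2
R3 ← R3 + (1/3)·R1: [0, 10/3, -5, 10/3, 10/3, 0]
R4 ← R4 − (2/3)·R1: [0, 4/3, 1, -8/3, -5/3, -1]
R5 ← R5 − (2/3)·R1: [0, -2/3, -2, 10/3, 7/3, 1]
R3 ← R3 + (5/12)·R2: [0, 0, -5/2, 10/3, 5/2, 5/6]
R4 ← R4 + (1/6)·R2: [0, 0, 2, -8/3, -2, -2/3]
R5 ← R5 − (1/12)·R2: [0, 0, -5/2, 10/3, 5/2, 5/6]
R4 ← R4 + (4/5)·R3: [0, 0, 0, 0, 0, 0]
R5 ← R5 − R3: [0, 0, 0, 0, 0, 0]
Echelon form has 3 nonzero rows, so rank(M) = 3.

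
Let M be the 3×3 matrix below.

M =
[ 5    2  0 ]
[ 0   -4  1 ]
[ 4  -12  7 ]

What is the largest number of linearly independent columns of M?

Row reduce to echelon form.
R3 ← R3 − (4/5)·R1: [0, -68/5, 7]
R3 ← R3 − (17/5)·R2: [0, 0, 18/5]
Echelon form has 3 nonzero rows, so rank(M) = 3.
The rank gives the maximum number of linearly independent columns: 3.

3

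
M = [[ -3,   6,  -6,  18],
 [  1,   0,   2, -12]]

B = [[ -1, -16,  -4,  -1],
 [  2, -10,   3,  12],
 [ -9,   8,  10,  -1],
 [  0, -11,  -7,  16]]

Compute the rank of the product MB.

2

First compute MB:
[[ 69, -258, -156, 369],
 [-19, 132, 100, -195]]
Now row reduce the product.
R2 ← R2 + (19/69)·R1: [0, 1402/23, 1312/23, -2148/23]
2 nonzero rows, so rank(MB) = 2.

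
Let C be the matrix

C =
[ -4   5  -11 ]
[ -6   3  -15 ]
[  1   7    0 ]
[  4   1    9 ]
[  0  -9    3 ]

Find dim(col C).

Row reduce to echelon form.
R2 ← R2 − (3/2)·R1: [0, -9/2, 3/2]
R3 ← R3 + (1/4)·R1: [0, 33/4, -11/4]
R4 ← R4 + R1: [0, 6, -2]
R3 ← R3 + (11/6)·R2: [0, 0, 0]
R4 ← R4 + (4/3)·R2: [0, 0, 0]
R5 ← R5 − (2)·R2: [0, 0, 0]
Echelon form has 2 nonzero rows, so rank(C) = 2.
The column space has dimension equal to the rank: 2.

2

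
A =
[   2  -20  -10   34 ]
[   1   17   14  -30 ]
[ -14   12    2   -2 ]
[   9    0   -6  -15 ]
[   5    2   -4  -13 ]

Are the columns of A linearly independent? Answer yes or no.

Row reduce A to echelon form.
R2 ← R2 − (1/2)·R1: [0, 27, 19, -47]
R3 ← R3 + (7)·R1: [0, -128, -68, 236]
R4 ← R4 − (9/2)·R1: [0, 90, 39, -168]
R5 ← R5 − (5/2)·R1: [0, 52, 21, -98]
R3 ← R3 + (128/27)·R2: [0, 0, 596/27, 356/27]
R4 ← R4 − (10/3)·R2: [0, 0, -73/3, -34/3]
R5 ← R5 − (52/27)·R2: [0, 0, -421/27, -202/27]
R4 ← R4 + (657/596)·R3: [0, 0, 0, 477/149]
R5 ← R5 + (421/596)·R3: [0, 0, 0, 273/149]
R5 ← R5 − (91/159)·R4: [0, 0, 0, 0]
4 pivots among 4 columns.
Every column is a pivot column, so the columns are linearly independent.

yes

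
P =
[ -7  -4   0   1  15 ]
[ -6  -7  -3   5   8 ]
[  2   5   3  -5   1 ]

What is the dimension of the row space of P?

Row reduce to echelon form.
R2 ← R2 − (6/7)·R1: [0, -25/7, -3, 29/7, -34/7]
R3 ← R3 + (2/7)·R1: [0, 27/7, 3, -33/7, 37/7]
R3 ← R3 + (27/25)·R2: [0, 0, -6/25, -6/25, 1/25]
Echelon form has 3 nonzero rows, so rank(P) = 3.
The row space has dimension equal to the rank: 3.

3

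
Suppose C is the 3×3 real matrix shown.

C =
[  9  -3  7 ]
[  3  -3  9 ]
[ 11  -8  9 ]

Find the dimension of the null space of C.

Row reduce to echelon form.
R2 ← R2 − (1/3)·R1: [0, -2, 20/3]
R3 ← R3 − (11/9)·R1: [0, -13/3, 4/9]
R3 ← R3 − (13/6)·R2: [0, 0, -14]
3 nonzero rows, so rank(C) = 3.
C has 3 columns; by rank–nullity, nullity = 3 − 3 = 0.

0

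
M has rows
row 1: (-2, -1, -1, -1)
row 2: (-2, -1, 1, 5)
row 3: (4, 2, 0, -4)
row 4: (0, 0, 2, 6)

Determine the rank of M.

Row reduce to echelon form.
R2 ← R2 − R1: [0, 0, 2, 6]
R3 ← R3 + (2)·R1: [0, 0, -2, -6]
R3 ← R3 + R2: [0, 0, 0, 0]
R4 ← R4 − R2: [0, 0, 0, 0]
Echelon form has 2 nonzero rows, so rank(M) = 2.

2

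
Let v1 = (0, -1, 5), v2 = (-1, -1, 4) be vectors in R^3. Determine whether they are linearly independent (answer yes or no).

yes

Form the matrix with these vectors as rows and row reduce.
Swap R1 ↔ R2
2 nonzero rows, so the 2 vectors span a space of dimension 2.
Since 2 = 2, the vectors are linearly independent.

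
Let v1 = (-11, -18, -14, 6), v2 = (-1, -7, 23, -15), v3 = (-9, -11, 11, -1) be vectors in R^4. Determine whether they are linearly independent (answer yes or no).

Form the matrix with these vectors as rows and row reduce.
R2 ← R2 − (1/11)·R1: [0, -59/11, 267/11, -171/11]
R3 ← R3 − (9/11)·R1: [0, 41/11, 247/11, -65/11]
R3 ← R3 + (41/59)·R2: [0, 0, 2320/59, -986/59]
3 nonzero rows, so the 3 vectors span a space of dimension 3.
Since 3 = 3, the vectors are linearly independent.

yes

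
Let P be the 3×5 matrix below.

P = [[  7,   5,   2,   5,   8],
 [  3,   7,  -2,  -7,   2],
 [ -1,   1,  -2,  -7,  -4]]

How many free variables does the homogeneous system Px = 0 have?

Row reduce to echelon form.
R2 ← R2 − (3/7)·R1: [0, 34/7, -20/7, -64/7, -10/7]
R3 ← R3 + (1/7)·R1: [0, 12/7, -12/7, -44/7, -20/7]
R3 ← R3 − (6/17)·R2: [0, 0, -12/17, -52/17, -40/17]
3 nonzero rows, so rank(P) = 3.
P has 5 columns; by rank–nullity, nullity = 5 − 3 = 2.

2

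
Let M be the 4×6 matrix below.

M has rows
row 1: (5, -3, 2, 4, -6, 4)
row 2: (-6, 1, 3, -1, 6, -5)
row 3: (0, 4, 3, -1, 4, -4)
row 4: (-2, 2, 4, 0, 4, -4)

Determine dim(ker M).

3

Row reduce to echelon form.
R2 ← R2 + (6/5)·R1: [0, -13/5, 27/5, 19/5, -6/5, -1/5]
R4 ← R4 + (2/5)·R1: [0, 4/5, 24/5, 8/5, 8/5, -12/5]
R3 ← R3 + (20/13)·R2: [0, 0, 147/13, 63/13, 28/13, -56/13]
R4 ← R4 + (4/13)·R2: [0, 0, 84/13, 36/13, 16/13, -32/13]
R4 ← R4 − (4/7)·R3: [0, 0, 0, 0, 0, 0]
3 nonzero rows, so rank(M) = 3.
M has 6 columns; by rank–nullity, nullity = 6 − 3 = 3.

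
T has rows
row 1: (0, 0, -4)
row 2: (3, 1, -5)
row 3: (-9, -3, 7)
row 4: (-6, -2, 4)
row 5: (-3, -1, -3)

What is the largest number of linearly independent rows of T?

Row reduce to echelon form.
Swap R1 ↔ R2
R3 ← R3 + (3)·R1: [0, 0, -8]
R4 ← R4 + (2)·R1: [0, 0, -6]
R5 ← R5 + R1: [0, 0, -8]
R3 ← R3 − (2)·R2: [0, 0, 0]
R4 ← R4 − (3/2)·R2: [0, 0, 0]
R5 ← R5 − (2)·R2: [0, 0, 0]
Echelon form has 2 nonzero rows, so rank(T) = 2.
The rank gives the maximum number of linearly independent rows: 2.

2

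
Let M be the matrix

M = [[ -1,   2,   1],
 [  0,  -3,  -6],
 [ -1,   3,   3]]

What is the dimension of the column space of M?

2

Row reduce to echelon form.
R3 ← R3 − R1: [0, 1, 2]
R3 ← R3 + (1/3)·R2: [0, 0, 0]
Echelon form has 2 nonzero rows, so rank(M) = 2.
The column space has dimension equal to the rank: 2.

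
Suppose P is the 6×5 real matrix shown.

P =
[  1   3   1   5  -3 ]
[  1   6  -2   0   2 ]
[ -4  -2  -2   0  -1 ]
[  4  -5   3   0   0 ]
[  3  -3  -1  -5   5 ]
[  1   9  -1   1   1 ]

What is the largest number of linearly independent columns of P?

4

Row reduce to echelon form.
R2 ← R2 − R1: [0, 3, -3, -5, 5]
R3 ← R3 + (4)·R1: [0, 10, 2, 20, -13]
R4 ← R4 − (4)·R1: [0, -17, -1, -20, 12]
R5 ← R5 − (3)·R1: [0, -12, -4, -20, 14]
R6 ← R6 − R1: [0, 6, -2, -4, 4]
R3 ← R3 − (10/3)·R2: [0, 0, 12, 110/3, -89/3]
R4 ← R4 + (17/3)·R2: [0, 0, -18, -145/3, 121/3]
R5 ← R5 + (4)·R2: [0, 0, -16, -40, 34]
R6 ← R6 − (2)·R2: [0, 0, 4, 6, -6]
R4 ← R4 + (3/2)·R3: [0, 0, 0, 20/3, -25/6]
R5 ← R5 + (4/3)·R3: [0, 0, 0, 80/9, -50/9]
R6 ← R6 − (1/3)·R3: [0, 0, 0, -56/9, 35/9]
R5 ← R5 − (4/3)·R4: [0, 0, 0, 0, 0]
R6 ← R6 + (14/15)·R4: [0, 0, 0, 0, 0]
Echelon form has 4 nonzero rows, so rank(P) = 4.
The rank gives the maximum number of linearly independent columns: 4.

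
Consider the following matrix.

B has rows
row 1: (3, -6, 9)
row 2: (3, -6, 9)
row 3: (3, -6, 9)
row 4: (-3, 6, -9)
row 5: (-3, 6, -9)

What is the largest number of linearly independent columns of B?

1

Row reduce to echelon form.
R2 ← R2 − R1: [0, 0, 0]
R3 ← R3 − R1: [0, 0, 0]
R4 ← R4 + R1: [0, 0, 0]
R5 ← R5 + R1: [0, 0, 0]
Echelon form has 1 nonzero row, so rank(B) = 1.
The rank gives the maximum number of linearly independent columns: 1.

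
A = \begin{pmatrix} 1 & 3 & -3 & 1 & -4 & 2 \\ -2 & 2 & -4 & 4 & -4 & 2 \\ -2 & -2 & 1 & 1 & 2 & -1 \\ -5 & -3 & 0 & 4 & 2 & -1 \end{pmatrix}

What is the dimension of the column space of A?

Row reduce to echelon form.
R2 ← R2 + (2)·R1: [0, 8, -10, 6, -12, 6]
R3 ← R3 + (2)·R1: [0, 4, -5, 3, -6, 3]
R4 ← R4 + (5)·R1: [0, 12, -15, 9, -18, 9]
R3 ← R3 − (1/2)·R2: [0, 0, 0, 0, 0, 0]
R4 ← R4 − (3/2)·R2: [0, 0, 0, 0, 0, 0]
Echelon form has 2 nonzero rows, so rank(A) = 2.
The column space has dimension equal to the rank: 2.

2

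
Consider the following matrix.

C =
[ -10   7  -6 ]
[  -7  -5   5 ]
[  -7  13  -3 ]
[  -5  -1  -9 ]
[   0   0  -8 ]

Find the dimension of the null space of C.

0

Row reduce to echelon form.
R2 ← R2 − (7/10)·R1: [0, -99/10, 46/5]
R3 ← R3 − (7/10)·R1: [0, 81/10, 6/5]
R4 ← R4 − (1/2)·R1: [0, -9/2, -6]
R3 ← R3 + (9/11)·R2: [0, 0, 96/11]
R4 ← R4 − (5/11)·R2: [0, 0, -112/11]
R4 ← R4 + (7/6)·R3: [0, 0, 0]
R5 ← R5 + (11/12)·R3: [0, 0, 0]
3 nonzero rows, so rank(C) = 3.
C has 3 columns; by rank–nullity, nullity = 3 − 3 = 0.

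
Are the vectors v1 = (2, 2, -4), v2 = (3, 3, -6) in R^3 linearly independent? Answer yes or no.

no

Form the matrix with these vectors as rows and row reduce.
R2 ← R2 − (3/2)·R1: [0, 0, 0]
1 nonzero row, so the 2 vectors span a space of dimension 1.
Since 1 < 2, the vectors are linearly dependent.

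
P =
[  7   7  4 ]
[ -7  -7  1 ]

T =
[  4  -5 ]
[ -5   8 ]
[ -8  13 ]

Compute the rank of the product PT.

2

First compute PT:
[[-39,  73],
 [ -1,  -8]]
Now row reduce the product.
R2 ← R2 − (1/39)·R1: [0, -385/39]
2 nonzero rows, so rank(PT) = 2.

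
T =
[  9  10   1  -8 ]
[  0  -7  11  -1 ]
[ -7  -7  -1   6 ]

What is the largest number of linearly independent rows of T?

Row reduce to echelon form.
R3 ← R3 + (7/9)·R1: [0, 7/9, -2/9, -2/9]
R3 ← R3 + (1/9)·R2: [0, 0, 1, -1/3]
Echelon form has 3 nonzero rows, so rank(T) = 3.
The rank gives the maximum number of linearly independent rows: 3.

3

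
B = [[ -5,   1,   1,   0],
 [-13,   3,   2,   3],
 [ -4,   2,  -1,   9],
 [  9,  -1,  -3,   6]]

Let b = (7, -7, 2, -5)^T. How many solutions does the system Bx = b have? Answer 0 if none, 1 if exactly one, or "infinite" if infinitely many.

0

Row reduce the augmented matrix [B | b].
R2 ← R2 − (13/5)·R1: [0, 2/5, -3/5, 3, -126/5]
R3 ← R3 − (4/5)·R1: [0, 6/5, -9/5, 9, -18/5]
R4 ← R4 + (9/5)·R1: [0, 4/5, -6/5, 6, 38/5]
R3 ← R3 − (3)·R2: [0, 0, 0, 0, 72]
R4 ← R4 − (2)·R2: [0, 0, 0, 0, 58]
R4 ← R4 − (29/36)·R3: [0, 0, 0, 0, 0]
The echelon form has 3 nonzero rows; the last pivot sits in the augmented column, so rank(B) = 2 but rank([B|b]) = 3.
Since the ranks differ, the system is inconsistent.
It has no solutions.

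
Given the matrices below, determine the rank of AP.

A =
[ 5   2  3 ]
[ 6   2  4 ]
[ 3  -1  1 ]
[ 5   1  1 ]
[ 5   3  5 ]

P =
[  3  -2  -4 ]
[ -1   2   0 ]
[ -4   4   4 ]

2

First compute AP:
[[  1,   6,  -8],
 [  0,   8,  -8],
 [  6,  -4,  -8],
 [ 10,  -4, -16],
 [ -8,  16,   0]]
Now row reduce the product.
R3 ← R3 − (6)·R1: [0, -40, 40]
R4 ← R4 − (10)·R1: [0, -64, 64]
R5 ← R5 + (8)·R1: [0, 64, -64]
R3 ← R3 + (5)·R2: [0, 0, 0]
R4 ← R4 + (8)·R2: [0, 0, 0]
R5 ← R5 − (8)·R2: [0, 0, 0]
2 nonzero rows, so rank(AP) = 2.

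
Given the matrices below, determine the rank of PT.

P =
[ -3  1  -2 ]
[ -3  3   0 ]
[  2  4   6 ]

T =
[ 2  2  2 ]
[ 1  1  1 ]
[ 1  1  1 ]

First compute PT:
[[ -7,  -7,  -7],
 [ -3,  -3,  -3],
 [ 14,  14,  14]]
Now row reduce the product.
R2 ← R2 − (3/7)·R1: [0, 0, 0]
R3 ← R3 + (2)·R1: [0, 0, 0]
1 nonzero row, so rank(PT) = 1.

1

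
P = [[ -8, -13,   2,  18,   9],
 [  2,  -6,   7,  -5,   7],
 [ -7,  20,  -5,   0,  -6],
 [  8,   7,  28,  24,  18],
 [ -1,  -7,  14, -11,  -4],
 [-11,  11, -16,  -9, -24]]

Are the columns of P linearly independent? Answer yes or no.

Row reduce P to echelon form.
R2 ← R2 + (1/4)·R1: [0, -37/4, 15/2, -1/2, 37/4]
R3 ← R3 − (7/8)·R1: [0, 251/8, -27/4, -63/4, -111/8]
R4 ← R4 + R1: [0, -6, 30, 42, 27]
R5 ← R5 − (1/8)·R1: [0, -43/8, 55/4, -53/4, -41/8]
R6 ← R6 − (11/8)·R1: [0, 231/8, -75/4, -135/4, -291/8]
R3 ← R3 + (251/74)·R2: [0, 0, 1383/74, -1291/74, 35/2]
R4 ← R4 − (24/37)·R2: [0, 0, 930/37, 1566/37, 21]
R5 ← R5 − (43/74)·R2: [0, 0, 695/74, -959/74, -21/2]
R6 ← R6 + (231/74)·R2: [0, 0, 345/74, -2613/74, -15/2]
R4 ← R4 − (620/461)·R3: [0, 0, 0, 30328/461, -1169/461]
R5 ← R5 − (695/1383)·R3: [0, 0, 0, -5798/1383, -26684/1383]
R6 ← R6 − (115/461)·R3: [0, 0, 0, -14272/461, -5470/461]
R5 ← R5 + (13/204)·R4: [0, 0, 0, 0, -1323/68]
R6 ← R6 + (8/17)·R4: [0, 0, 0, 0, -222/17]
R6 ← R6 − (296/441)·R5: [0, 0, 0, 0, 0]
5 pivots among 5 columns.
Every column is a pivot column, so the columns are linearly independent.

yes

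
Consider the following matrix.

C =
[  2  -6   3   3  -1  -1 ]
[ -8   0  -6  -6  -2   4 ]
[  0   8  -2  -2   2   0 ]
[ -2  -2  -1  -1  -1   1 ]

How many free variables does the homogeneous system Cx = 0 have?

4

Row reduce to echelon form.
R2 ← R2 + (4)·R1: [0, -24, 6, 6, -6, 0]
R4 ← R4 + R1: [0, -8, 2, 2, -2, 0]
R3 ← R3 + (1/3)·R2: [0, 0, 0, 0, 0, 0]
R4 ← R4 − (1/3)·R2: [0, 0, 0, 0, 0, 0]
2 nonzero rows, so rank(C) = 2.
C has 6 columns; by rank–nullity, nullity = 6 − 2 = 4.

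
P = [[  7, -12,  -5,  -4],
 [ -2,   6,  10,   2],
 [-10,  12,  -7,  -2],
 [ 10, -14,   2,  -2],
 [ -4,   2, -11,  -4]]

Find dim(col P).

Row reduce to echelon form.
R2 ← R2 + (2/7)·R1: [0, 18/7, 60/7, 6/7]
R3 ← R3 + (10/7)·R1: [0, -36/7, -99/7, -54/7]
R4 ← R4 − (10/7)·R1: [0, 22/7, 64/7, 26/7]
R5 ← R5 + (4/7)·R1: [0, -34/7, -97/7, -44/7]
R3 ← R3 + (2)·R2: [0, 0, 3, -6]
R4 ← R4 − (11/9)·R2: [0, 0, -4/3, 8/3]
R5 ← R5 + (17/9)·R2: [0, 0, 7/3, -14/3]
R4 ← R4 + (4/9)·R3: [0, 0, 0, 0]
R5 ← R5 − (7/9)·R3: [0, 0, 0, 0]
Echelon form has 3 nonzero rows, so rank(P) = 3.
The column space has dimension equal to the rank: 3.

3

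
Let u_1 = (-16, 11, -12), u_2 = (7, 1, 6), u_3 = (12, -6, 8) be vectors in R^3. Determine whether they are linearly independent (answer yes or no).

Form the matrix with these vectors as rows and row reduce.
R2 ← R2 + (7/16)·R1: [0, 93/16, 3/4]
R3 ← R3 + (3/4)·R1: [0, 9/4, -1]
R3 ← R3 − (12/31)·R2: [0, 0, -40/31]
3 nonzero rows, so the 3 vectors span a space of dimension 3.
Since 3 = 3, the vectors are linearly independent.

yes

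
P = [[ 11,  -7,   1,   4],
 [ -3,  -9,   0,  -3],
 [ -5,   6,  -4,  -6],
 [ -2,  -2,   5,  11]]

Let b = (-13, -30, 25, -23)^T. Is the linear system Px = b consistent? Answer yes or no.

Row reduce the augmented matrix [P | b].
R2 ← R2 + (3/11)·R1: [0, -120/11, 3/11, -21/11, -369/11]
R3 ← R3 + (5/11)·R1: [0, 31/11, -39/11, -46/11, 210/11]
R4 ← R4 + (2/11)·R1: [0, -36/11, 57/11, 129/11, -279/11]
R3 ← R3 + (31/120)·R2: [0, 0, -139/40, -187/40, 417/40]
R4 ← R4 − (3/10)·R2: [0, 0, 51/10, 123/10, -153/10]
R4 ← R4 + (204/139)·R3: [0, 0, 0, 756/139, 0]
The echelon form has 4 nonzero rows, and every pivot lies in the first 4 columns, so rank(P) = rank([P|b]) = 4.
The system is consistent.

yes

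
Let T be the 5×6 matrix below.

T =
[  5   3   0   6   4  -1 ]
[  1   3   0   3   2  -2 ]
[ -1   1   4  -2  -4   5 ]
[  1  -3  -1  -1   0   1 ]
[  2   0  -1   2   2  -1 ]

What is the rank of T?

3

Row reduce to echelon form.
R2 ← R2 − (1/5)·R1: [0, 12/5, 0, 9/5, 6/5, -9/5]
R3 ← R3 + (1/5)·R1: [0, 8/5, 4, -4/5, -16/5, 24/5]
R4 ← R4 − (1/5)·R1: [0, -18/5, -1, -11/5, -4/5, 6/5]
R5 ← R5 − (2/5)·R1: [0, -6/5, -1, -2/5, 2/5, -3/5]
R3 ← R3 − (2/3)·R2: [0, 0, 4, -2, -4, 6]
R4 ← R4 + (3/2)·R2: [0, 0, -1, 1/2, 1, -3/2]
R5 ← R5 + (1/2)·R2: [0, 0, -1, 1/2, 1, -3/2]
R4 ← R4 + (1/4)·R3: [0, 0, 0, 0, 0, 0]
R5 ← R5 + (1/4)·R3: [0, 0, 0, 0, 0, 0]
Echelon form has 3 nonzero rows, so rank(T) = 3.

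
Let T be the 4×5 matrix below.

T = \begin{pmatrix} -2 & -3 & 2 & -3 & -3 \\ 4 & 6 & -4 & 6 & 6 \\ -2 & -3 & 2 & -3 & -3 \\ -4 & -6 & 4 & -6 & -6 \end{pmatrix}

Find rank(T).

1

Row reduce to echelon form.
R2 ← R2 + (2)·R1: [0, 0, 0, 0, 0]
R3 ← R3 − R1: [0, 0, 0, 0, 0]
R4 ← R4 − (2)·R1: [0, 0, 0, 0, 0]
Echelon form has 1 nonzero row, so rank(T) = 1.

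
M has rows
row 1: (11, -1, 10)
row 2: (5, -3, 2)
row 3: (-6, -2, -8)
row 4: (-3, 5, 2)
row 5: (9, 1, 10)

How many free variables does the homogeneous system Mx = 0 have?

Row reduce to echelon form.
R2 ← R2 − (5/11)·R1: [0, -28/11, -28/11]
R3 ← R3 + (6/11)·R1: [0, -28/11, -28/11]
R4 ← R4 + (3/11)·R1: [0, 52/11, 52/11]
R5 ← R5 − (9/11)·R1: [0, 20/11, 20/11]
R3 ← R3 − R2: [0, 0, 0]
R4 ← R4 + (13/7)·R2: [0, 0, 0]
R5 ← R5 + (5/7)·R2: [0, 0, 0]
2 nonzero rows, so rank(M) = 2.
M has 3 columns; by rank–nullity, nullity = 3 − 2 = 1.

1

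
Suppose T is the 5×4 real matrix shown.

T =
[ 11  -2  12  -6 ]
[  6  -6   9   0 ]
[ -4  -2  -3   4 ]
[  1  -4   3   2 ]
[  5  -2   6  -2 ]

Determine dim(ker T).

2

Row reduce to echelon form.
R2 ← R2 − (6/11)·R1: [0, -54/11, 27/11, 36/11]
R3 ← R3 + (4/11)·R1: [0, -30/11, 15/11, 20/11]
R4 ← R4 − (1/11)·R1: [0, -42/11, 21/11, 28/11]
R5 ← R5 − (5/11)·R1: [0, -12/11, 6/11, 8/11]
R3 ← R3 − (5/9)·R2: [0, 0, 0, 0]
R4 ← R4 − (7/9)·R2: [0, 0, 0, 0]
R5 ← R5 − (2/9)·R2: [0, 0, 0, 0]
2 nonzero rows, so rank(T) = 2.
T has 4 columns; by rank–nullity, nullity = 4 − 2 = 2.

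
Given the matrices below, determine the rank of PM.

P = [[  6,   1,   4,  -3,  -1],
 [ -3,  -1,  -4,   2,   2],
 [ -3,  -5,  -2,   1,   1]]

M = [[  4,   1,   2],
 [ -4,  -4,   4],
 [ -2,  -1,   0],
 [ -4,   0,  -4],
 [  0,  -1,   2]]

2

First compute PM:
[[ 24,  -1,  26],
 [ -8,   3, -14],
 [  8,  18, -28]]
Now row reduce the product.
R2 ← R2 + (1/3)·R1: [0, 8/3, -16/3]
R3 ← R3 − (1/3)·R1: [0, 55/3, -110/3]
R3 ← R3 − (55/8)·R2: [0, 0, 0]
2 nonzero rows, so rank(PM) = 2.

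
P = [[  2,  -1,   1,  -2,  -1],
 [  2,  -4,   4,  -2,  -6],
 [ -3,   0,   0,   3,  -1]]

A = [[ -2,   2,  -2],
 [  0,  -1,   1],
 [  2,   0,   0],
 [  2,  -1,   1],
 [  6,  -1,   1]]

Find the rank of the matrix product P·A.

First compute PA:
[[-12,   8,  -8],
 [-36,  16, -16],
 [  6,  -8,   8]]
Now row reduce the product.
R2 ← R2 − (3)·R1: [0, -8, 8]
R3 ← R3 + (1/2)·R1: [0, -4, 4]
R3 ← R3 − (1/2)·R2: [0, 0, 0]
2 nonzero rows, so rank(PA) = 2.

2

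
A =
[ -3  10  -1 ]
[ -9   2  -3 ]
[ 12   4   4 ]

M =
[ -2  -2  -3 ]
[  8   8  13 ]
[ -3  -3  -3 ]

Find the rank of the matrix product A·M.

2

First compute AM:
[[ 89,  89, 142],
 [ 43,  43,  62],
 [ -4,  -4,   4]]
Now row reduce the product.
R2 ← R2 − (43/89)·R1: [0, 0, -588/89]
R3 ← R3 + (4/89)·R1: [0, 0, 924/89]
R3 ← R3 + (11/7)·R2: [0, 0, 0]
2 nonzero rows, so rank(AM) = 2.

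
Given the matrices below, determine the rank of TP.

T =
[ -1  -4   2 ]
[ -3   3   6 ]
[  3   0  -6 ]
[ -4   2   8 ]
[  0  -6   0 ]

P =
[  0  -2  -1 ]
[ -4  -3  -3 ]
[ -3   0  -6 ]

First compute TP:
[[ 10,  14,   1],
 [-30,  -3, -42],
 [ 18,  -6,  33],
 [-32,   2, -50],
 [ 24,  18,  18]]
Now row reduce the product.
R2 ← R2 + (3)·R1: [0, 39, -39]
R3 ← R3 − (9/5)·R1: [0, -156/5, 156/5]
R4 ← R4 + (16/5)·R1: [0, 234/5, -234/5]
R5 ← R5 − (12/5)·R1: [0, -78/5, 78/5]
R3 ← R3 + (4/5)·R2: [0, 0, 0]
R4 ← R4 − (6/5)·R2: [0, 0, 0]
R5 ← R5 + (2/5)·R2: [0, 0, 0]
2 nonzero rows, so rank(TP) = 2.

2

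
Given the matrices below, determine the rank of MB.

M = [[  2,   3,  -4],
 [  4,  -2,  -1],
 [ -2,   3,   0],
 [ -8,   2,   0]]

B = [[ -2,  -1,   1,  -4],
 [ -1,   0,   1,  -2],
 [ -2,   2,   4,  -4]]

2

First compute MB:
[[  1, -10, -11,   2],
 [ -4,  -6,  -2,  -8],
 [  1,   2,   1,   2],
 [ 14,   8,  -6,  28]]
Now row reduce the product.
R2 ← R2 + (4)·R1: [0, -46, -46, 0]
R3 ← R3 − R1: [0, 12, 12, 0]
R4 ← R4 − (14)·R1: [0, 148, 148, 0]
R3 ← R3 + (6/23)·R2: [0, 0, 0, 0]
R4 ← R4 + (74/23)·R2: [0, 0, 0, 0]
2 nonzero rows, so rank(MB) = 2.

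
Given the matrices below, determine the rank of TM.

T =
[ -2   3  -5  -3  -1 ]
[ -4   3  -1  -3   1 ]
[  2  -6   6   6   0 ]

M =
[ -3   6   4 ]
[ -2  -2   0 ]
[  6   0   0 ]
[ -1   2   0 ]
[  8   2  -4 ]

First compute TM:
[[-35, -26,  -4],
 [ 11, -34, -20],
 [ 36,  36,   8]]
Now row reduce the product.
R2 ← R2 + (11/35)·R1: [0, -1476/35, -744/35]
R3 ← R3 + (36/35)·R1: [0, 324/35, 136/35]
R3 ← R3 + (9/41)·R2: [0, 0, -32/41]
3 nonzero rows, so rank(TM) = 3.

3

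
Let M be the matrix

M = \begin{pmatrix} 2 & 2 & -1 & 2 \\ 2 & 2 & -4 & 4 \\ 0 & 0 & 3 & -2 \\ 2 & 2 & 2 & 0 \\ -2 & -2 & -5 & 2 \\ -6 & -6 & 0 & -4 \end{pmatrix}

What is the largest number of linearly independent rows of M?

Row reduce to echelon form.
R2 ← R2 − R1: [0, 0, -3, 2]
R4 ← R4 − R1: [0, 0, 3, -2]
R5 ← R5 + R1: [0, 0, -6, 4]
R6 ← R6 + (3)·R1: [0, 0, -3, 2]
R3 ← R3 + R2: [0, 0, 0, 0]
R4 ← R4 + R2: [0, 0, 0, 0]
R5 ← R5 − (2)·R2: [0, 0, 0, 0]
R6 ← R6 − R2: [0, 0, 0, 0]
Echelon form has 2 nonzero rows, so rank(M) = 2.
The rank gives the maximum number of linearly independent rows: 2.

2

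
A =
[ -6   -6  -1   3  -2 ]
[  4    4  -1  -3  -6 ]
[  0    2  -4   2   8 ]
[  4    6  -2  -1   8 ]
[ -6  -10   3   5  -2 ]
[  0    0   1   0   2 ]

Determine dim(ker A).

1

Row reduce to echelon form.
R2 ← R2 + (2/3)·R1: [0, 0, -5/3, -1, -22/3]
R4 ← R4 + (2/3)·R1: [0, 2, -8/3, 1, 20/3]
R5 ← R5 − R1: [0, -4, 4, 2, 0]
Swap R2 ↔ R3
R4 ← R4 − R2: [0, 0, 4/3, -1, -4/3]
R5 ← R5 + (2)·R2: [0, 0, -4, 6, 16]
R4 ← R4 + (4/5)·R3: [0, 0, 0, -9/5, -36/5]
R5 ← R5 − (12/5)·R3: [0, 0, 0, 42/5, 168/5]
R6 ← R6 + (3/5)·R3: [0, 0, 0, -3/5, -12/5]
R5 ← R5 + (14/3)·R4: [0, 0, 0, 0, 0]
R6 ← R6 − (1/3)·R4: [0, 0, 0, 0, 0]
4 nonzero rows, so rank(A) = 4.
A has 5 columns; by rank–nullity, nullity = 5 − 4 = 1.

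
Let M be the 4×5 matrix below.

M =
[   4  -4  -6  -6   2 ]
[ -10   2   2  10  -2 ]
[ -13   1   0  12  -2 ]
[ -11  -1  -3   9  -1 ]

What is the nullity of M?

Row reduce to echelon form.
R2 ← R2 + (5/2)·R1: [0, -8, -13, -5, 3]
R3 ← R3 + (13/4)·R1: [0, -12, -39/2, -15/2, 9/2]
R4 ← R4 + (11/4)·R1: [0, -12, -39/2, -15/2, 9/2]
R3 ← R3 − (3/2)·R2: [0, 0, 0, 0, 0]
R4 ← R4 − (3/2)·R2: [0, 0, 0, 0, 0]
2 nonzero rows, so rank(M) = 2.
M has 5 columns; by rank–nullity, nullity = 5 − 2 = 3.

3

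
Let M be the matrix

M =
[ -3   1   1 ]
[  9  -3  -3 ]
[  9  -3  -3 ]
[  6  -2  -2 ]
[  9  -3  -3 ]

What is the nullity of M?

Row reduce to echelon form.
R2 ← R2 + (3)·R1: [0, 0, 0]
R3 ← R3 + (3)·R1: [0, 0, 0]
R4 ← R4 + (2)·R1: [0, 0, 0]
R5 ← R5 + (3)·R1: [0, 0, 0]
1 nonzero row, so rank(M) = 1.
M has 3 columns; by rank–nullity, nullity = 3 − 1 = 2.

2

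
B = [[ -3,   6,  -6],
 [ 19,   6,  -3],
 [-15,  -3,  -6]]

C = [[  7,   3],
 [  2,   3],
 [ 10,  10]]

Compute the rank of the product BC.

First compute BC:
[[-69, -51],
 [115,  45],
 [-171, -114]]
Now row reduce the product.
R2 ← R2 + (5/3)·R1: [0, -40]
R3 ← R3 − (57/23)·R1: [0, 285/23]
R3 ← R3 + (57/184)·R2: [0, 0]
2 nonzero rows, so rank(BC) = 2.

2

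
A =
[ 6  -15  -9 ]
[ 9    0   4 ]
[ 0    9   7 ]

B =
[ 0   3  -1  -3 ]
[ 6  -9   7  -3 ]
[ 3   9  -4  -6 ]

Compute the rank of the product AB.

2

First compute AB:
[[-117,  72, -75,  81],
 [ 12,  63, -25, -51],
 [ 75, -18,  35, -69]]
Now row reduce the product.
R2 ← R2 + (4/39)·R1: [0, 915/13, -425/13, -555/13]
R3 ← R3 + (25/39)·R1: [0, 366/13, -170/13, -222/13]
R3 ← R3 − (2/5)·R2: [0, 0, 0, 0]
2 nonzero rows, so rank(AB) = 2.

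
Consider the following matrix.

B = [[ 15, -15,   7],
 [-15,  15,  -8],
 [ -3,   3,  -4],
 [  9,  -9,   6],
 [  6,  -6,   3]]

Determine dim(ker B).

1

Row reduce to echelon form.
R2 ← R2 + R1: [0, 0, -1]
R3 ← R3 + (1/5)·R1: [0, 0, -13/5]
R4 ← R4 − (3/5)·R1: [0, 0, 9/5]
R5 ← R5 − (2/5)·R1: [0, 0, 1/5]
R3 ← R3 − (13/5)·R2: [0, 0, 0]
R4 ← R4 + (9/5)·R2: [0, 0, 0]
R5 ← R5 + (1/5)·R2: [0, 0, 0]
2 nonzero rows, so rank(B) = 2.
B has 3 columns; by rank–nullity, nullity = 3 − 2 = 1.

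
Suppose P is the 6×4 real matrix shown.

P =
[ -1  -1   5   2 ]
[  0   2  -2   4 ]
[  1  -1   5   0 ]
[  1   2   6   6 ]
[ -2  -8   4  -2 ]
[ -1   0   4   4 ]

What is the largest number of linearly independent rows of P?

Row reduce to echelon form.
R3 ← R3 + R1: [0, -2, 10, 2]
R4 ← R4 + R1: [0, 1, 11, 8]
R5 ← R5 − (2)·R1: [0, -6, -6, -6]
R6 ← R6 − R1: [0, 1, -1, 2]
R3 ← R3 + R2: [0, 0, 8, 6]
R4 ← R4 − (1/2)·R2: [0, 0, 12, 6]
R5 ← R5 + (3)·R2: [0, 0, -12, 6]
R6 ← R6 − (1/2)·R2: [0, 0, 0, 0]
R4 ← R4 − (3/2)·R3: [0, 0, 0, -3]
R5 ← R5 + (3/2)·R3: [0, 0, 0, 15]
R5 ← R5 + (5)·R4: [0, 0, 0, 0]
Echelon form has 4 nonzero rows, so rank(P) = 4.
The rank gives the maximum number of linearly independent rows: 4.

4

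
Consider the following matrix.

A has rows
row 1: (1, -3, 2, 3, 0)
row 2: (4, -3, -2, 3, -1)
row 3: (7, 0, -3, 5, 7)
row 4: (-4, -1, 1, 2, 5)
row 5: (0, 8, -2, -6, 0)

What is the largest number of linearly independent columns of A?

5

Row reduce to echelon form.
R2 ← R2 − (4)·R1: [0, 9, -10, -9, -1]
R3 ← R3 − (7)·R1: [0, 21, -17, -16, 7]
R4 ← R4 + (4)·R1: [0, -13, 9, 14, 5]
R3 ← R3 − (7/3)·R2: [0, 0, 19/3, 5, 28/3]
R4 ← R4 + (13/9)·R2: [0, 0, -49/9, 1, 32/9]
R5 ← R5 − (8/9)·R2: [0, 0, 62/9, 2, 8/9]
R4 ← R4 + (49/57)·R3: [0, 0, 0, 302/57, 220/19]
R5 ← R5 − (62/57)·R3: [0, 0, 0, -196/57, -176/19]
R5 ← R5 + (98/151)·R4: [0, 0, 0, 0, -264/151]
Echelon form has 5 nonzero rows, so rank(A) = 5.
The rank gives the maximum number of linearly independent columns: 5.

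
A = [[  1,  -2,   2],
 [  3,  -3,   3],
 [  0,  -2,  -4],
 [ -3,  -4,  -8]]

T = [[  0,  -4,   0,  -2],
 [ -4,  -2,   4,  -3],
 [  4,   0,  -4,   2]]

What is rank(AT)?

First compute AT:
[[ 16,   0, -16,   8],
 [ 24,  -6, -24,   9],
 [ -8,   4,   8,  -2],
 [-16,  20,  16,   2]]
Now row reduce the product.
R2 ← R2 − (3/2)·R1: [0, -6, 0, -3]
R3 ← R3 + (1/2)·R1: [0, 4, 0, 2]
R4 ← R4 + R1: [0, 20, 0, 10]
R3 ← R3 + (2/3)·R2: [0, 0, 0, 0]
R4 ← R4 + (10/3)·R2: [0, 0, 0, 0]
2 nonzero rows, so rank(AT) = 2.

2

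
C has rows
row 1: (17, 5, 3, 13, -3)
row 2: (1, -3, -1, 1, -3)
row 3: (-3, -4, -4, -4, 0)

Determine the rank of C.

Row reduce to echelon form.
R2 ← R2 − (1/17)·R1: [0, -56/17, -20/17, 4/17, -48/17]
R3 ← R3 + (3/17)·R1: [0, -53/17, -59/17, -29/17, -9/17]
R3 ← R3 − (53/56)·R2: [0, 0, -33/14, -27/14, 15/7]
Echelon form has 3 nonzero rows, so rank(C) = 3.

3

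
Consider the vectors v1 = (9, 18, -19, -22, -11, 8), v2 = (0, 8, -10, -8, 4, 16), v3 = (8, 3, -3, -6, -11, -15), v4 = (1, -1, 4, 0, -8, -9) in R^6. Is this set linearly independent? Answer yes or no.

no

Form the matrix with these vectors as rows and row reduce.
R3 ← R3 − (8/9)·R1: [0, -13, 125/9, 122/9, -11/9, -199/9]
R4 ← R4 − (1/9)·R1: [0, -3, 55/9, 22/9, -61/9, -89/9]
R3 ← R3 + (13/8)·R2: [0, 0, -85/36, 5/9, 95/18, 35/9]
R4 ← R4 + (3/8)·R2: [0, 0, 85/36, -5/9, -95/18, -35/9]
R4 ← R4 + R3: [0, 0, 0, 0, 0, 0]
3 nonzero rows, so the 4 vectors span a space of dimension 3.
Since 3 < 4, the vectors are linearly dependent.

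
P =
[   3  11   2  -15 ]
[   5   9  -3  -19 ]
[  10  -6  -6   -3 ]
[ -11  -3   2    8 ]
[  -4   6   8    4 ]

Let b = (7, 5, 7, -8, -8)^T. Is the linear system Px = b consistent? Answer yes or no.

no

Row reduce the augmented matrix [P | b].
R2 ← R2 − (5/3)·R1: [0, -28/3, -19/3, 6, -20/3]
R3 ← R3 − (10/3)·R1: [0, -128/3, -38/3, 47, -49/3]
R4 ← R4 + (11/3)·R1: [0, 112/3, 28/3, -47, 53/3]
R5 ← R5 + (4/3)·R1: [0, 62/3, 32/3, -16, 4/3]
R3 ← R3 − (32/7)·R2: [0, 0, 114/7, 137/7, 99/7]
R4 ← R4 + (4)·R2: [0, 0, -16, -23, -9]
R5 ← R5 + (31/14)·R2: [0, 0, -47/14, -19/7, -94/7]
R4 ← R4 + (56/57)·R3: [0, 0, 0, -215/57, 93/19]
R5 ← R5 + (47/228)·R3: [0, 0, 0, 301/228, -799/76]
R5 ← R5 + (7/20)·R4: [0, 0, 0, 0, -44/5]
The echelon form has 5 nonzero rows; the last pivot sits in the augmented column, so rank(P) = 4 but rank([P|b]) = 5.
Since the ranks differ, the system is inconsistent.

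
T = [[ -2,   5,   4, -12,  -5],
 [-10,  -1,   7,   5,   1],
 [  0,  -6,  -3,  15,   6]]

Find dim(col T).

Row reduce to echelon form.
R2 ← R2 − (5)·R1: [0, -26, -13, 65, 26]
R3 ← R3 − (3/13)·R2: [0, 0, 0, 0, 0]
Echelon form has 2 nonzero rows, so rank(T) = 2.
The column space has dimension equal to the rank: 2.

2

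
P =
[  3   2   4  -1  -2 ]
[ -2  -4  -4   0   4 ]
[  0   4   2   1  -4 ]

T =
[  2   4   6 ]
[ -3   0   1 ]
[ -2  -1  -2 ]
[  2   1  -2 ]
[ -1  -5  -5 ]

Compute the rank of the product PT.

2

First compute PT:
[[ -8,  17,  24],
 [ 12, -24, -28],
 [-10,  19,  18]]
Now row reduce the product.
R2 ← R2 + (3/2)·R1: [0, 3/2, 8]
R3 ← R3 − (5/4)·R1: [0, -9/4, -12]
R3 ← R3 + (3/2)·R2: [0, 0, 0]
2 nonzero rows, so rank(PT) = 2.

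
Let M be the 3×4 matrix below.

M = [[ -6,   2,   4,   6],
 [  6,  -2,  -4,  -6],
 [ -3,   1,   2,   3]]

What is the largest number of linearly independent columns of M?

1

Row reduce to echelon form.
R2 ← R2 + R1: [0, 0, 0, 0]
R3 ← R3 − (1/2)·R1: [0, 0, 0, 0]
Echelon form has 1 nonzero row, so rank(M) = 1.
The rank gives the maximum number of linearly independent columns: 1.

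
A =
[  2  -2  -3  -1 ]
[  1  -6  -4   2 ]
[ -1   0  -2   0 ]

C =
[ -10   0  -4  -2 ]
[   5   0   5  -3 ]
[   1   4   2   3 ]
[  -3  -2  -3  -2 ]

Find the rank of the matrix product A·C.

3

First compute AC:
[[-30, -10, -21,  -5],
 [-50, -20, -48,   0],
 [  8,  -8,   0,  -4]]
Now row reduce the product.
R2 ← R2 − (5/3)·R1: [0, -10/3, -13, 25/3]
R3 ← R3 + (4/15)·R1: [0, -32/3, -28/5, -16/3]
R3 ← R3 − (16/5)·R2: [0, 0, 36, -32]
3 nonzero rows, so rank(AC) = 3.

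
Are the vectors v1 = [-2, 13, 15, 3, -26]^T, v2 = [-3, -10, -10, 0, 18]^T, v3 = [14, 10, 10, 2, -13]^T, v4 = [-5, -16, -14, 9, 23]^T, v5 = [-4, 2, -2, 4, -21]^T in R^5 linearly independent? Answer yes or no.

no

Form the matrix with these vectors as rows and row reduce.
R2 ← R2 − (3/2)·R1: [0, -59/2, -65/2, -9/2, 57]
R3 ← R3 + (7)·R1: [0, 101, 115, 23, -195]
R4 ← R4 − (5/2)·R1: [0, -97/2, -103/2, 3/2, 88]
R5 ← R5 − (2)·R1: [0, -24, -32, -2, 31]
R3 ← R3 + (202/59)·R2: [0, 0, 220/59, 448/59, 9/59]
R4 ← R4 − (97/59)·R2: [0, 0, 114/59, 525/59, -337/59]
R5 ← R5 − (48/59)·R2: [0, 0, -328/59, 98/59, -907/59]
R4 ← R4 − (57/110)·R3: [0, 0, 0, 273/55, -637/110]
R5 ← R5 + (82/55)·R3: [0, 0, 0, 714/55, -833/55]
R5 ← R5 − (34/13)·R4: [0, 0, 0, 0, 0]
4 nonzero rows, so the 5 vectors span a space of dimension 4.
Since 4 < 5, the vectors are linearly dependent.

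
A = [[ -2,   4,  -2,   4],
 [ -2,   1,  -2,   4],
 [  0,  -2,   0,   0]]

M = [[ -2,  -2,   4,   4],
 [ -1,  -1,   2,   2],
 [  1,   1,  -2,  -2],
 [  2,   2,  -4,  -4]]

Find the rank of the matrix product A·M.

First compute AM:
[[  6,   6, -12, -12],
 [  9,   9, -18, -18],
 [  2,   2,  -4,  -4]]
Now row reduce the product.
R2 ← R2 − (3/2)·R1: [0, 0, 0, 0]
R3 ← R3 − (1/3)·R1: [0, 0, 0, 0]
1 nonzero row, so rank(AM) = 1.

1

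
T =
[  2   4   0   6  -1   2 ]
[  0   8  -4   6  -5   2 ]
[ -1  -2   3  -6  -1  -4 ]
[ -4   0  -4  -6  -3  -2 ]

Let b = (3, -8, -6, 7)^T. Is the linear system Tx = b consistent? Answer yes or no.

Row reduce the augmented matrix [T | b].
R3 ← R3 + (1/2)·R1: [0, 0, 3, -3, -3/2, -3, -9/2]
R4 ← R4 + (2)·R1: [0, 8, -4, 6, -5, 2, 13]
R4 ← R4 − R2: [0, 0, 0, 0, 0, 0, 21]
The echelon form has 4 nonzero rows; the last pivot sits in the augmented column, so rank(T) = 3 but rank([T|b]) = 4.
Since the ranks differ, the system is inconsistent.

no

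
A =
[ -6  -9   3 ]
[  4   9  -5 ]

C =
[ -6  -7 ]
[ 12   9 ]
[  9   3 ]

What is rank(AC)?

First compute AC:
[[-45, -30],
 [ 39,  38]]
Now row reduce the product.
R2 ← R2 + (13/15)·R1: [0, 12]
2 nonzero rows, so rank(AC) = 2.

2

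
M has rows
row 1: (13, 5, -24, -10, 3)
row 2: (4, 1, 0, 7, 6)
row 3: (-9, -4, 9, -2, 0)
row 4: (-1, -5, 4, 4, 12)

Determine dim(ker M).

1

Row reduce to echelon form.
R2 ← R2 − (4/13)·R1: [0, -7/13, 96/13, 131/13, 66/13]
R3 ← R3 + (9/13)·R1: [0, -7/13, -99/13, -116/13, 27/13]
R4 ← R4 + (1/13)·R1: [0, -60/13, 28/13, 42/13, 159/13]
R3 ← R3 − R2: [0, 0, -15, -19, -3]
R4 ← R4 − (60/7)·R2: [0, 0, -428/7, -582/7, -219/7]
R4 ← R4 − (428/105)·R3: [0, 0, 0, -598/105, -667/35]
4 nonzero rows, so rank(M) = 4.
M has 5 columns; by rank–nullity, nullity = 5 − 4 = 1.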